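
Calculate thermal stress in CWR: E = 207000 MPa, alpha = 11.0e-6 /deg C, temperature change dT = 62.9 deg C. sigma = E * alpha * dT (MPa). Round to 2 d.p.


sigma = E * alpha * dT
sigma = 207000 * 11.0e-6 * 62.9
sigma = 2.277 * 62.9
sigma = 143.22 MPa

143.22


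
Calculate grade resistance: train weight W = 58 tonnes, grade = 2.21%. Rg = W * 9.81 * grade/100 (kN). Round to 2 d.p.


Rg = W * 9.81 * grade / 100
Rg = 58 * 9.81 * 2.21 / 100
Rg = 568.98 * 0.0221
Rg = 12.57 kN

12.57


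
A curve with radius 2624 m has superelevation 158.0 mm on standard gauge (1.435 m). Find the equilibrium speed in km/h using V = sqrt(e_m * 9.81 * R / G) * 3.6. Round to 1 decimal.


Convert cant: e = 158.0 mm = 0.1580 m
V_ms = sqrt(0.1580 * 9.81 * 2624 / 1.435)
V_ms = sqrt(2834.249143) = 53.2377 m/s
V = 53.2377 * 3.6 = 191.7 km/h

191.7


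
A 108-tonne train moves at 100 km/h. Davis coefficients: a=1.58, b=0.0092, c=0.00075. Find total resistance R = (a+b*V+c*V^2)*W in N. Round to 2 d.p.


b*V = 0.0092 * 100 = 0.92
c*V^2 = 0.00075 * 10000 = 7.5
R_per_t = 1.58 + 0.92 + 7.5 = 10.0 N/t
R_total = 10.0 * 108 = 1080.00 N

1080.00


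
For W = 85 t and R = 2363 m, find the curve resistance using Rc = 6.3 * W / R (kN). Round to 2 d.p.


Rc = 6.3 * W / R
Rc = 6.3 * 85 / 2363
Rc = 535.5 / 2363
Rc = 0.23 kN

0.23


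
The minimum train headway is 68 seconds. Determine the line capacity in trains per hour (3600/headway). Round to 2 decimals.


Capacity = 3600 / headway
Capacity = 3600 / 68
Capacity = 52.94 trains/hour

52.94


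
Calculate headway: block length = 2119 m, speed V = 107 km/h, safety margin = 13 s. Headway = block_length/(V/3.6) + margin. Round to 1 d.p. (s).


V = 107 / 3.6 = 29.7222 m/s
Block traversal time = 2119 / 29.7222 = 71.2935 s
Headway = 71.2935 + 13
Headway = 84.3 s

84.3


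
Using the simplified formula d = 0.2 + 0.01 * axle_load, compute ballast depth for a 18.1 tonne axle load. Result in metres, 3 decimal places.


d = 0.2 + 0.01 * 18.1
d = 0.2 + 0.181
d = 0.381 m

0.381


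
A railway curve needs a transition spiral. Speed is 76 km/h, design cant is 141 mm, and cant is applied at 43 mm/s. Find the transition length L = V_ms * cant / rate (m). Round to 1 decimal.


Convert speed: V = 76 / 3.6 = 21.1111 m/s
L = 21.1111 * 141 / 43
L = 2976.6667 / 43
L = 69.2 m

69.2


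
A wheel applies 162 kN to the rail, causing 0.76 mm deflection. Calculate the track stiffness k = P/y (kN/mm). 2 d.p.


Track stiffness k = P / y
k = 162 / 0.76
k = 213.16 kN/mm

213.16


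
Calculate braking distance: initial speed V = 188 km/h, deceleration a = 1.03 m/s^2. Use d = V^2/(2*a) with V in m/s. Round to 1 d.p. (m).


Convert speed: V = 188 / 3.6 = 52.2222 m/s
V^2 = 2727.1605
d = 2727.1605 / (2 * 1.03)
d = 2727.1605 / 2.06
d = 1323.9 m

1323.9


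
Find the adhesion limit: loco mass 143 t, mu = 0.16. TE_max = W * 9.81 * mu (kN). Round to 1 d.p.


TE_max = W * g * mu
TE_max = 143 * 9.81 * 0.16
TE_max = 1402.83 * 0.16
TE_max = 224.5 kN

224.5


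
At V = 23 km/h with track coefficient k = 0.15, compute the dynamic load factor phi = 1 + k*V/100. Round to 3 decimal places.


phi = 1 + k * V / 100
phi = 1 + 0.15 * 23 / 100
phi = 1 + 0.0345
phi = 1.035

1.035


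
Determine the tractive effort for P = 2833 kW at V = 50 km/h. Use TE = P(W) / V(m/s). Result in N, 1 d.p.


Convert: P = 2833 kW = 2833000 W
V = 50 / 3.6 = 13.8889 m/s
TE = 2833000 / 13.8889
TE = 203976.0 N

203976.0


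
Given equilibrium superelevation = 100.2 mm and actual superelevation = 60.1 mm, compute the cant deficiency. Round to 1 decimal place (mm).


Cant deficiency = equilibrium cant - actual cant
CD = 100.2 - 60.1
CD = 40.1 mm

40.1


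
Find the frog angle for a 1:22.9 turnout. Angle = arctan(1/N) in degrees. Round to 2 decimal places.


1/N = 1/22.9 = 0.043668
angle = arctan(0.043668) = 0.04364 rad
angle = 0.04364 * 180/pi = 2.50 degrees

2.50


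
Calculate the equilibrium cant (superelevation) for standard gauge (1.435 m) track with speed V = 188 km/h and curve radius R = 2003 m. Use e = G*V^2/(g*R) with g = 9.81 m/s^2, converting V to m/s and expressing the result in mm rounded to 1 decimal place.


Convert speed: V = 188 / 3.6 = 52.2222 m/s
Apply formula: e = 1.435 * 52.2222^2 / (9.81 * 2003)
e = 1.435 * 2727.1605 / 19649.43
e = 0.199165 m = 199.2 mm

199.2


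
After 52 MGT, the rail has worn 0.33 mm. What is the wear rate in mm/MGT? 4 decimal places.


Wear rate = total wear / cumulative tonnage
Rate = 0.33 / 52
Rate = 0.0063 mm/MGT

0.0063


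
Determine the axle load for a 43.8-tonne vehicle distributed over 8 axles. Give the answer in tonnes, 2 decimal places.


Load per axle = total weight / number of axles
Load = 43.8 / 8
Load = 5.48 tonnes

5.48


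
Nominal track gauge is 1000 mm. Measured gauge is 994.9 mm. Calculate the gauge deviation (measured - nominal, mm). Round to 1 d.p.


Deviation = measured - nominal
Deviation = 994.9 - 1000
Deviation = -5.1 mm

-5.1


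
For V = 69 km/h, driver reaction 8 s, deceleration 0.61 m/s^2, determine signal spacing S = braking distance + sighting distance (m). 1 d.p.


V = 69 / 3.6 = 19.1667 m/s
Braking distance = 19.1667^2 / (2*0.61) = 301.1157 m
Sighting distance = 19.1667 * 8 = 153.3333 m
S = 301.1157 + 153.3333 = 454.4 m

454.4


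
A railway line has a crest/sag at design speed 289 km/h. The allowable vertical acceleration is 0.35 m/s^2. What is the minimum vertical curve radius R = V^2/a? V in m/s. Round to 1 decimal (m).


Convert speed: V = 289 / 3.6 = 80.2778 m/s
V^2 = 6444.5216 m^2/s^2
R_v = 6444.5216 / 0.35
R_v = 18412.9 m

18412.9


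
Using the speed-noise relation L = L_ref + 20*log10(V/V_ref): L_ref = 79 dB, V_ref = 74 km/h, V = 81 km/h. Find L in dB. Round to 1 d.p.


V/V_ref = 81 / 74 = 1.094595
log10(1.094595) = 0.039253
20 * 0.039253 = 0.7851
L = 79 + 0.7851 = 79.8 dB

79.8


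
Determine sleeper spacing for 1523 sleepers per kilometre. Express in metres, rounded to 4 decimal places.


Spacing = 1000 m / number of sleepers
Spacing = 1000 / 1523
Spacing = 0.6566 m

0.6566


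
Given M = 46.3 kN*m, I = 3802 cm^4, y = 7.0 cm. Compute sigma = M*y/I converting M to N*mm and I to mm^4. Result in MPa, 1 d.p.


Convert units:
M = 46.3 kN*m = 46300000 N*mm
y = 7.0 cm = 70 mm
I = 3802 cm^4 = 38020000 mm^4
sigma = 46300000 * 70 / 38020000
sigma = 85.2 MPa

85.2


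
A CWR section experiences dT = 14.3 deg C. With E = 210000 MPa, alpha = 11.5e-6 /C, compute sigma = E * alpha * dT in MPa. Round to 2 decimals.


sigma = E * alpha * dT
sigma = 210000 * 11.5e-6 * 14.3
sigma = 2.415 * 14.3
sigma = 34.53 MPa

34.53


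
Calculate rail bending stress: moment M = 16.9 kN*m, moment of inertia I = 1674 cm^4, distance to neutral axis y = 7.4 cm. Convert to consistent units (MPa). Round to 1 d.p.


Convert units:
M = 16.9 kN*m = 16900000 N*mm
y = 7.4 cm = 74 mm
I = 1674 cm^4 = 16740000 mm^4
sigma = 16900000 * 74 / 16740000
sigma = 74.7 MPa

74.7


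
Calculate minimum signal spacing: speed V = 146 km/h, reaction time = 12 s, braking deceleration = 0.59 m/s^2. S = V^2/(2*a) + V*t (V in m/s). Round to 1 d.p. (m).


V = 146 / 3.6 = 40.5556 m/s
Braking distance = 40.5556^2 / (2*0.59) = 1393.8585 m
Sighting distance = 40.5556 * 12 = 486.6667 m
S = 1393.8585 + 486.6667 = 1880.5 m

1880.5


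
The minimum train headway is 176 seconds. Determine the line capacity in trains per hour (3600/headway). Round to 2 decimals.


Capacity = 3600 / headway
Capacity = 3600 / 176
Capacity = 20.45 trains/hour

20.45


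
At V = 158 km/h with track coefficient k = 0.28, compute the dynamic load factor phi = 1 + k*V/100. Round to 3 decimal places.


phi = 1 + k * V / 100
phi = 1 + 0.28 * 158 / 100
phi = 1 + 0.4424
phi = 1.442

1.442


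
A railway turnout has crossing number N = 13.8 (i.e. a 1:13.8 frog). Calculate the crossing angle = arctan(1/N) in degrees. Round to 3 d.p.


1/N = 1/13.8 = 0.072464
angle = arctan(0.072464) = 0.072337 rad
angle = 0.072337 * 180/pi = 4.145 degrees

4.145


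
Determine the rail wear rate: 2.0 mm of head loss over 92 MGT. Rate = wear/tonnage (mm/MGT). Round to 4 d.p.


Wear rate = total wear / cumulative tonnage
Rate = 2.0 / 92
Rate = 0.0217 mm/MGT

0.0217


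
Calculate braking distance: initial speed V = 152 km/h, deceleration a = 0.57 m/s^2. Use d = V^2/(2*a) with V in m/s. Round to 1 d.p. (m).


Convert speed: V = 152 / 3.6 = 42.2222 m/s
V^2 = 1782.716
d = 1782.716 / (2 * 0.57)
d = 1782.716 / 1.14
d = 1563.8 m

1563.8


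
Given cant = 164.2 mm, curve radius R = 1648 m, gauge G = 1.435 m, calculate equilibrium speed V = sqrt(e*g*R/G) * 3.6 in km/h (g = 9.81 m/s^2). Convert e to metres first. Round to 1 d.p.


Convert cant: e = 164.2 mm = 0.1642 m
V_ms = sqrt(0.1642 * 9.81 * 1648 / 1.435)
V_ms = sqrt(1849.896652) = 43.0104 m/s
V = 43.0104 * 3.6 = 154.8 km/h

154.8


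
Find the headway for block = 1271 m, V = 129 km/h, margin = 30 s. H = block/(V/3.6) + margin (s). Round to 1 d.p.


V = 129 / 3.6 = 35.8333 m/s
Block traversal time = 1271 / 35.8333 = 35.4698 s
Headway = 35.4698 + 30
Headway = 65.5 s

65.5


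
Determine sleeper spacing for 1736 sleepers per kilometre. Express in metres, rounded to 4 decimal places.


Spacing = 1000 m / number of sleepers
Spacing = 1000 / 1736
Spacing = 0.5760 m

0.5760


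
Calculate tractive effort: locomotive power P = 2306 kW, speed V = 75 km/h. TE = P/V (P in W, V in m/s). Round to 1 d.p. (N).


Convert: P = 2306 kW = 2306000 W
V = 75 / 3.6 = 20.8333 m/s
TE = 2306000 / 20.8333
TE = 110688.0 N

110688.0


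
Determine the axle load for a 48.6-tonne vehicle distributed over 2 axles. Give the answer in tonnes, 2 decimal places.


Load per axle = total weight / number of axles
Load = 48.6 / 2
Load = 24.30 tonnes

24.30


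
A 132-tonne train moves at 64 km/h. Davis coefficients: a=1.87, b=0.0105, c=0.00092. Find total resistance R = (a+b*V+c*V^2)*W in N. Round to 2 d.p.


b*V = 0.0105 * 64 = 0.672
c*V^2 = 0.00092 * 4096 = 3.76832
R_per_t = 1.87 + 0.672 + 3.76832 = 6.31032 N/t
R_total = 6.31032 * 132 = 832.96 N

832.96


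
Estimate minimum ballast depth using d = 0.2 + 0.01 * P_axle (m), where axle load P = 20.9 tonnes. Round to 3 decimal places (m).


d = 0.2 + 0.01 * 20.9
d = 0.2 + 0.209
d = 0.409 m

0.409


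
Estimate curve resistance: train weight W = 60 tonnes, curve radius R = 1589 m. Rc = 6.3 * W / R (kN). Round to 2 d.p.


Rc = 6.3 * W / R
Rc = 6.3 * 60 / 1589
Rc = 378.0 / 1589
Rc = 0.24 kN

0.24


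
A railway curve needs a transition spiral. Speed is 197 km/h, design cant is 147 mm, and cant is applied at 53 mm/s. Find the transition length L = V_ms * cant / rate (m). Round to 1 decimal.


Convert speed: V = 197 / 3.6 = 54.7222 m/s
L = 54.7222 * 147 / 53
L = 8044.1667 / 53
L = 151.8 m

151.8


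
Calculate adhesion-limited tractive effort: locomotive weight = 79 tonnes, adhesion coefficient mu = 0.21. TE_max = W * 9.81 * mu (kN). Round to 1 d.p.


TE_max = W * g * mu
TE_max = 79 * 9.81 * 0.21
TE_max = 774.99 * 0.21
TE_max = 162.7 kN

162.7


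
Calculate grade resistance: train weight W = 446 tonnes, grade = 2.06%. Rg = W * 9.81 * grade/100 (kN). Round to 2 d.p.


Rg = W * 9.81 * grade / 100
Rg = 446 * 9.81 * 2.06 / 100
Rg = 4375.26 * 0.0206
Rg = 90.13 kN

90.13


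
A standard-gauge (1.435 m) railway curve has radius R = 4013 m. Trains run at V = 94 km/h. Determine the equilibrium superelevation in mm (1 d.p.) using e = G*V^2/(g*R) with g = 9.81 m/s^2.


Convert speed: V = 94 / 3.6 = 26.1111 m/s
Apply formula: e = 1.435 * 26.1111^2 / (9.81 * 4013)
e = 1.435 * 681.7901 / 39367.53
e = 0.024852 m = 24.9 mm

24.9


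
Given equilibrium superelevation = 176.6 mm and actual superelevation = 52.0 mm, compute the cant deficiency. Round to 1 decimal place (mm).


Cant deficiency = equilibrium cant - actual cant
CD = 176.6 - 52.0
CD = 124.6 mm

124.6


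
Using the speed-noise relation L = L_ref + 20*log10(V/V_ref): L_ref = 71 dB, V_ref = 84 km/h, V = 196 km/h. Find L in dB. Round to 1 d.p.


V/V_ref = 196 / 84 = 2.333333
log10(2.333333) = 0.367977
20 * 0.367977 = 7.3595
L = 71 + 7.3595 = 78.4 dB

78.4


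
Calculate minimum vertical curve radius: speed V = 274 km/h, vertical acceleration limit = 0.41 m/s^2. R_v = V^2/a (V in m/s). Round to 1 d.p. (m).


Convert speed: V = 274 / 3.6 = 76.1111 m/s
V^2 = 5792.9012 m^2/s^2
R_v = 5792.9012 / 0.41
R_v = 14129.0 m

14129.0


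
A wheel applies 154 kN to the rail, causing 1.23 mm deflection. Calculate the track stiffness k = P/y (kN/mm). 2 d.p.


Track stiffness k = P / y
k = 154 / 1.23
k = 125.20 kN/mm

125.20


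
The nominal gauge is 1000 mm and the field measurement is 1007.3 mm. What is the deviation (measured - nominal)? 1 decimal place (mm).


Deviation = measured - nominal
Deviation = 1007.3 - 1000
Deviation = 7.3 mm

7.3


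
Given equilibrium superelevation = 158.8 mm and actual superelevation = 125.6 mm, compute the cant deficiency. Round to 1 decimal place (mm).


Cant deficiency = equilibrium cant - actual cant
CD = 158.8 - 125.6
CD = 33.2 mm

33.2


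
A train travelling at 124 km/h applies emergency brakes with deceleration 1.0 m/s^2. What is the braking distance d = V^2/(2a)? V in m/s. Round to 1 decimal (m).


Convert speed: V = 124 / 3.6 = 34.4444 m/s
V^2 = 1186.4198
d = 1186.4198 / (2 * 1.0)
d = 1186.4198 / 2.0
d = 593.2 m

593.2


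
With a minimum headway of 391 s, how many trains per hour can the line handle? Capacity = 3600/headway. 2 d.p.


Capacity = 3600 / headway
Capacity = 3600 / 391
Capacity = 9.21 trains/hour

9.21


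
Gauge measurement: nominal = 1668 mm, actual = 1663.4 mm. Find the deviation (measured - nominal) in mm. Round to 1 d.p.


Deviation = measured - nominal
Deviation = 1663.4 - 1668
Deviation = -4.6 mm

-4.6


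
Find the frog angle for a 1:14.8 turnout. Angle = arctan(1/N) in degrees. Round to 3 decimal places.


1/N = 1/14.8 = 0.067568
angle = arctan(0.067568) = 0.067465 rad
angle = 0.067465 * 180/pi = 3.865 degrees

3.865


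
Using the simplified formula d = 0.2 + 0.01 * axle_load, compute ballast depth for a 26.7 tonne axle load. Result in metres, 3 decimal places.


d = 0.2 + 0.01 * 26.7
d = 0.2 + 0.267
d = 0.467 m

0.467


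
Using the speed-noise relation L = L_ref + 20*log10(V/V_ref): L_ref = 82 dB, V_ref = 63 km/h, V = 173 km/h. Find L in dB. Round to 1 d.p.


V/V_ref = 173 / 63 = 2.746032
log10(2.746032) = 0.438706
20 * 0.438706 = 8.7741
L = 82 + 8.7741 = 90.8 dB

90.8


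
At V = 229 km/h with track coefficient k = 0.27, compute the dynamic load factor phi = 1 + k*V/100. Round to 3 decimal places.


phi = 1 + k * V / 100
phi = 1 + 0.27 * 229 / 100
phi = 1 + 0.6183
phi = 1.618

1.618


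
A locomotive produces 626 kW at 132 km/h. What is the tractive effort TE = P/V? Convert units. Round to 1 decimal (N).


Convert: P = 626 kW = 626000 W
V = 132 / 3.6 = 36.6667 m/s
TE = 626000 / 36.6667
TE = 17072.7 N

17072.7


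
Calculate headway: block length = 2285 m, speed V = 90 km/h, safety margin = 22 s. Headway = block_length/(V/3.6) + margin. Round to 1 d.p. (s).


V = 90 / 3.6 = 25.0 m/s
Block traversal time = 2285 / 25.0 = 91.4 s
Headway = 91.4 + 22
Headway = 113.4 s

113.4


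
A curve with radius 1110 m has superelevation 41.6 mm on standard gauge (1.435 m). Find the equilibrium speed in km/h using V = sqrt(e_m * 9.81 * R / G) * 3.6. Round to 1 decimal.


Convert cant: e = 41.6 mm = 0.0416 m
V_ms = sqrt(0.0416 * 9.81 * 1110 / 1.435)
V_ms = sqrt(315.670077) = 17.7671 m/s
V = 17.7671 * 3.6 = 64.0 km/h

64.0


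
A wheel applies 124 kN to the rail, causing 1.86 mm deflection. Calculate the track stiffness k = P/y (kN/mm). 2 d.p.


Track stiffness k = P / y
k = 124 / 1.86
k = 66.67 kN/mm

66.67


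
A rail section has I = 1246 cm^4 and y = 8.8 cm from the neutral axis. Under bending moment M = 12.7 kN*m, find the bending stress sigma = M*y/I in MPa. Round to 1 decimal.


Convert units:
M = 12.7 kN*m = 12700000 N*mm
y = 8.8 cm = 88 mm
I = 1246 cm^4 = 12460000 mm^4
sigma = 12700000 * 88 / 12460000
sigma = 89.7 MPa

89.7


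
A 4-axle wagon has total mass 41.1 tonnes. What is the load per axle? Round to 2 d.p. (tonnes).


Load per axle = total weight / number of axles
Load = 41.1 / 4
Load = 10.28 tonnes

10.28


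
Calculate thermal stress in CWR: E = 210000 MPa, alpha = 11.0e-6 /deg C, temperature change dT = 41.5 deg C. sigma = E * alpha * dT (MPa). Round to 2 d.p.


sigma = E * alpha * dT
sigma = 210000 * 11.0e-6 * 41.5
sigma = 2.31 * 41.5
sigma = 95.87 MPa

95.87


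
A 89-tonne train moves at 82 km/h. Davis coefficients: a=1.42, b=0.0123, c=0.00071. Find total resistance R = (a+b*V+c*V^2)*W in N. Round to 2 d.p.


b*V = 0.0123 * 82 = 1.0086
c*V^2 = 0.00071 * 6724 = 4.77404
R_per_t = 1.42 + 1.0086 + 4.77404 = 7.20264 N/t
R_total = 7.20264 * 89 = 641.03 N

641.03


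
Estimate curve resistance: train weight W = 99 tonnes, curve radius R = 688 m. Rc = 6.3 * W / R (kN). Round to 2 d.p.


Rc = 6.3 * W / R
Rc = 6.3 * 99 / 688
Rc = 623.7 / 688
Rc = 0.91 kN

0.91


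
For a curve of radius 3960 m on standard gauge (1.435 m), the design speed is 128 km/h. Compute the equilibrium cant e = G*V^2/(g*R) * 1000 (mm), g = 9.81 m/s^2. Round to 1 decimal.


Convert speed: V = 128 / 3.6 = 35.5556 m/s
Apply formula: e = 1.435 * 35.5556^2 / (9.81 * 3960)
e = 1.435 * 1264.1975 / 38847.6
e = 0.046698 m = 46.7 mm

46.7


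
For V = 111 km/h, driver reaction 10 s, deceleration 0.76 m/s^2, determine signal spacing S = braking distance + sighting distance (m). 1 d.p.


V = 111 / 3.6 = 30.8333 m/s
Braking distance = 30.8333^2 / (2*0.76) = 625.4569 m
Sighting distance = 30.8333 * 10 = 308.3333 m
S = 625.4569 + 308.3333 = 933.8 m

933.8


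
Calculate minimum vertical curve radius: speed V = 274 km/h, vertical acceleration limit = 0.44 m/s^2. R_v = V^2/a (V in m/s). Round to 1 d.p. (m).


Convert speed: V = 274 / 3.6 = 76.1111 m/s
V^2 = 5792.9012 m^2/s^2
R_v = 5792.9012 / 0.44
R_v = 13165.7 m

13165.7


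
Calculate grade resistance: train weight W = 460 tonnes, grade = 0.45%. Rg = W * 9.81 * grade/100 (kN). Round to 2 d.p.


Rg = W * 9.81 * grade / 100
Rg = 460 * 9.81 * 0.45 / 100
Rg = 4512.6 * 0.0045
Rg = 20.31 kN

20.31


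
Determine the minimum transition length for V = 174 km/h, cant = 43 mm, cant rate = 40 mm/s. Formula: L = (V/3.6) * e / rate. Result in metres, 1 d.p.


Convert speed: V = 174 / 3.6 = 48.3333 m/s
L = 48.3333 * 43 / 40
L = 2078.3333 / 40
L = 52.0 m

52.0


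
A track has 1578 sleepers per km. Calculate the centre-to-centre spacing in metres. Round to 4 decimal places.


Spacing = 1000 m / number of sleepers
Spacing = 1000 / 1578
Spacing = 0.6337 m

0.6337


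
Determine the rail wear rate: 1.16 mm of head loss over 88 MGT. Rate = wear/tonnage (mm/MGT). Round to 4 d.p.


Wear rate = total wear / cumulative tonnage
Rate = 1.16 / 88
Rate = 0.0132 mm/MGT

0.0132


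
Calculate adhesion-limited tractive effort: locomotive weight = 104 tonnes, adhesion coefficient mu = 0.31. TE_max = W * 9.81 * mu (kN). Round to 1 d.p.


TE_max = W * g * mu
TE_max = 104 * 9.81 * 0.31
TE_max = 1020.24 * 0.31
TE_max = 316.3 kN

316.3


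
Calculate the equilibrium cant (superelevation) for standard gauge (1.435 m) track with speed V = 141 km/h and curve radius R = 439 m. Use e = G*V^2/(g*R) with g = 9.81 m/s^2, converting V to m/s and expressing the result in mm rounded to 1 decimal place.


Convert speed: V = 141 / 3.6 = 39.1667 m/s
Apply formula: e = 1.435 * 39.1667^2 / (9.81 * 439)
e = 1.435 * 1534.0278 / 4306.59
e = 0.511154 m = 511.2 mm

511.2


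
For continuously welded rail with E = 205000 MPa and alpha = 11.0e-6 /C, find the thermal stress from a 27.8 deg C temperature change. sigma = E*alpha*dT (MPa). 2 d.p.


sigma = E * alpha * dT
sigma = 205000 * 11.0e-6 * 27.8
sigma = 2.255 * 27.8
sigma = 62.69 MPa

62.69


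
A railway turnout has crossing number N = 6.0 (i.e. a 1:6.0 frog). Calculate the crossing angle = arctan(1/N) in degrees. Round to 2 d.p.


1/N = 1/6.0 = 0.166667
angle = arctan(0.166667) = 0.165149 rad
angle = 0.165149 * 180/pi = 9.46 degrees

9.46


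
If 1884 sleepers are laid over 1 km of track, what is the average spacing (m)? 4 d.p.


Spacing = 1000 m / number of sleepers
Spacing = 1000 / 1884
Spacing = 0.5308 m

0.5308


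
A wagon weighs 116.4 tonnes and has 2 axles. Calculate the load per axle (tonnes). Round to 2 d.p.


Load per axle = total weight / number of axles
Load = 116.4 / 2
Load = 58.20 tonnes

58.20


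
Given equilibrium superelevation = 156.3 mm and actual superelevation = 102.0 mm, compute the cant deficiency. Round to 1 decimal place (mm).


Cant deficiency = equilibrium cant - actual cant
CD = 156.3 - 102.0
CD = 54.3 mm

54.3


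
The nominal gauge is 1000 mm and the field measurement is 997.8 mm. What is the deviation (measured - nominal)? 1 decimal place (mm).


Deviation = measured - nominal
Deviation = 997.8 - 1000
Deviation = -2.2 mm

-2.2


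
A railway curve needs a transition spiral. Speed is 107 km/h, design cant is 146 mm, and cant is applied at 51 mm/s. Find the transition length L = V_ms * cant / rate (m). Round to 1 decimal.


Convert speed: V = 107 / 3.6 = 29.7222 m/s
L = 29.7222 * 146 / 51
L = 4339.4444 / 51
L = 85.1 m

85.1


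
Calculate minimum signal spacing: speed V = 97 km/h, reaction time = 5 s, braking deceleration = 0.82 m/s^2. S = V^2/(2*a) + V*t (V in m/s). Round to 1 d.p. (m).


V = 97 / 3.6 = 26.9444 m/s
Braking distance = 26.9444^2 / (2*0.82) = 442.6848 m
Sighting distance = 26.9444 * 5 = 134.7222 m
S = 442.6848 + 134.7222 = 577.4 m

577.4


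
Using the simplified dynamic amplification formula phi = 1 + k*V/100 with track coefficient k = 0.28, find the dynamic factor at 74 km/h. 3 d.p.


phi = 1 + k * V / 100
phi = 1 + 0.28 * 74 / 100
phi = 1 + 0.2072
phi = 1.207

1.207


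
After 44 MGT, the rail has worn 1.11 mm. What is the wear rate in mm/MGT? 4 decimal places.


Wear rate = total wear / cumulative tonnage
Rate = 1.11 / 44
Rate = 0.0252 mm/MGT

0.0252


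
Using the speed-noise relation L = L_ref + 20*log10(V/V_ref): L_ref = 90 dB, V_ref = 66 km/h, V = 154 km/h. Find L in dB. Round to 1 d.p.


V/V_ref = 154 / 66 = 2.333333
log10(2.333333) = 0.367977
20 * 0.367977 = 7.3595
L = 90 + 7.3595 = 97.4 dB

97.4


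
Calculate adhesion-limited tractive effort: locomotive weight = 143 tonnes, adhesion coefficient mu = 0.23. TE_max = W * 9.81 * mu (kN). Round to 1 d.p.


TE_max = W * g * mu
TE_max = 143 * 9.81 * 0.23
TE_max = 1402.83 * 0.23
TE_max = 322.7 kN

322.7


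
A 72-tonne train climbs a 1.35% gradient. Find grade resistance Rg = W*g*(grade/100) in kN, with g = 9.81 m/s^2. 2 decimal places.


Rg = W * 9.81 * grade / 100
Rg = 72 * 9.81 * 1.35 / 100
Rg = 706.32 * 0.0135
Rg = 9.54 kN

9.54


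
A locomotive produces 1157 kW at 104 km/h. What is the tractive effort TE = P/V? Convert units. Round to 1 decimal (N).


Convert: P = 1157 kW = 1157000 W
V = 104 / 3.6 = 28.8889 m/s
TE = 1157000 / 28.8889
TE = 40050.0 N

40050.0


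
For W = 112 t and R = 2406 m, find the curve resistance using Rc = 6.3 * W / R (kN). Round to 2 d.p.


Rc = 6.3 * W / R
Rc = 6.3 * 112 / 2406
Rc = 705.6 / 2406
Rc = 0.29 kN

0.29


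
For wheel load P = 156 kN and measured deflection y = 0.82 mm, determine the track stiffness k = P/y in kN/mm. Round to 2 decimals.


Track stiffness k = P / y
k = 156 / 0.82
k = 190.24 kN/mm

190.24


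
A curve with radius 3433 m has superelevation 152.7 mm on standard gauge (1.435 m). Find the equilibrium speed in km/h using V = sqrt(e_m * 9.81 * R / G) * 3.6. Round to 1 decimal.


Convert cant: e = 152.7 mm = 0.1527 m
V_ms = sqrt(0.1527 * 9.81 * 3433 / 1.435)
V_ms = sqrt(3583.685973) = 59.8639 m/s
V = 59.8639 * 3.6 = 215.5 km/h

215.5


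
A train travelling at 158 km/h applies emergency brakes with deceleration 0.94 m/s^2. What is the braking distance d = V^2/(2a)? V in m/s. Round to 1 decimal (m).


Convert speed: V = 158 / 3.6 = 43.8889 m/s
V^2 = 1926.2346
d = 1926.2346 / (2 * 0.94)
d = 1926.2346 / 1.88
d = 1024.6 m

1024.6


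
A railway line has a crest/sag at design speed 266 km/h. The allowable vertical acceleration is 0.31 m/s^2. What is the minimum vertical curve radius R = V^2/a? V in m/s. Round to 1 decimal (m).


Convert speed: V = 266 / 3.6 = 73.8889 m/s
V^2 = 5459.5679 m^2/s^2
R_v = 5459.5679 / 0.31
R_v = 17611.5 m

17611.5


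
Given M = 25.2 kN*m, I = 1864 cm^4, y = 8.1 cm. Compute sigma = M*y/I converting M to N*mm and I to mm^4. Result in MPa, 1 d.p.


Convert units:
M = 25.2 kN*m = 25200000 N*mm
y = 8.1 cm = 81 mm
I = 1864 cm^4 = 18640000 mm^4
sigma = 25200000 * 81 / 18640000
sigma = 109.5 MPa

109.5


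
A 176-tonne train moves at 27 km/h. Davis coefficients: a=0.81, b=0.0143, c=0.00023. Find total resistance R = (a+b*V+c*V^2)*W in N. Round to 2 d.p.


b*V = 0.0143 * 27 = 0.3861
c*V^2 = 0.00023 * 729 = 0.16767
R_per_t = 0.81 + 0.3861 + 0.16767 = 1.36377 N/t
R_total = 1.36377 * 176 = 240.02 N

240.02


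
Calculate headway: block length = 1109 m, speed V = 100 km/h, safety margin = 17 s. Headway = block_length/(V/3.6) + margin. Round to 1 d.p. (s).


V = 100 / 3.6 = 27.7778 m/s
Block traversal time = 1109 / 27.7778 = 39.924 s
Headway = 39.924 + 17
Headway = 56.9 s

56.9


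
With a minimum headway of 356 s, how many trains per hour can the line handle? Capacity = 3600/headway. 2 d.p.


Capacity = 3600 / headway
Capacity = 3600 / 356
Capacity = 10.11 trains/hour

10.11


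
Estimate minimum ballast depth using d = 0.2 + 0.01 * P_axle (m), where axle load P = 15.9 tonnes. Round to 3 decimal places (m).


d = 0.2 + 0.01 * 15.9
d = 0.2 + 0.159
d = 0.359 m

0.359


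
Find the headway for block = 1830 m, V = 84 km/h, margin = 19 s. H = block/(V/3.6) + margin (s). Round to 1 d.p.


V = 84 / 3.6 = 23.3333 m/s
Block traversal time = 1830 / 23.3333 = 78.4286 s
Headway = 78.4286 + 19
Headway = 97.4 s

97.4


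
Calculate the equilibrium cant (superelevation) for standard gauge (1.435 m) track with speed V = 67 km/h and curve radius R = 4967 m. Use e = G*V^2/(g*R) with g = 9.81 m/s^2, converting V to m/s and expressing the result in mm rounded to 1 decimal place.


Convert speed: V = 67 / 3.6 = 18.6111 m/s
Apply formula: e = 1.435 * 18.6111^2 / (9.81 * 4967)
e = 1.435 * 346.3735 / 48726.27
e = 0.010201 m = 10.2 mm

10.2


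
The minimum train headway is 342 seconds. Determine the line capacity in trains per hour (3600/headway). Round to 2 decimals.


Capacity = 3600 / headway
Capacity = 3600 / 342
Capacity = 10.53 trains/hour

10.53


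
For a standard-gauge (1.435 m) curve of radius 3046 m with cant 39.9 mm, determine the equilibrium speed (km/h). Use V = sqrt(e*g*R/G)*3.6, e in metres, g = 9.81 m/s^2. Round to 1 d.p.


Convert cant: e = 39.9 mm = 0.0399 m
V_ms = sqrt(0.0399 * 9.81 * 3046 / 1.435)
V_ms = sqrt(830.84479) = 28.8244 m/s
V = 28.8244 * 3.6 = 103.8 km/h

103.8


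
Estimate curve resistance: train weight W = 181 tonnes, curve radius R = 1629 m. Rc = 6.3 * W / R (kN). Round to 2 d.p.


Rc = 6.3 * W / R
Rc = 6.3 * 181 / 1629
Rc = 1140.3 / 1629
Rc = 0.70 kN

0.70


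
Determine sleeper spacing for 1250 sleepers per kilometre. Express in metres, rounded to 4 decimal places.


Spacing = 1000 m / number of sleepers
Spacing = 1000 / 1250
Spacing = 0.8000 m

0.8000


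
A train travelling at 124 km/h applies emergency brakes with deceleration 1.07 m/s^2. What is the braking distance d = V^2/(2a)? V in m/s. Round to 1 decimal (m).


Convert speed: V = 124 / 3.6 = 34.4444 m/s
V^2 = 1186.4198
d = 1186.4198 / (2 * 1.07)
d = 1186.4198 / 2.14
d = 554.4 m

554.4


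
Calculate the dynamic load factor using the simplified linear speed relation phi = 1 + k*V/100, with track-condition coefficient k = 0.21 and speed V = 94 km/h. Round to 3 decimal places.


phi = 1 + k * V / 100
phi = 1 + 0.21 * 94 / 100
phi = 1 + 0.1974
phi = 1.197

1.197


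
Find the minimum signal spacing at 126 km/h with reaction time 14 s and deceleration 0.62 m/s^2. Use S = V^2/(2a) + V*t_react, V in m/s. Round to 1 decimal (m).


V = 126 / 3.6 = 35.0 m/s
Braking distance = 35.0^2 / (2*0.62) = 987.9032 m
Sighting distance = 35.0 * 14 = 490.0 m
S = 987.9032 + 490.0 = 1477.9 m

1477.9


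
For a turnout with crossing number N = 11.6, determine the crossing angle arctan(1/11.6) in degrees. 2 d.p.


1/N = 1/11.6 = 0.086207
angle = arctan(0.086207) = 0.085994 rad
angle = 0.085994 * 180/pi = 4.93 degrees

4.93


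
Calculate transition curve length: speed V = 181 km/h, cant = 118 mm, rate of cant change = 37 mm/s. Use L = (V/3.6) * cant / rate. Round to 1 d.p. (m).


Convert speed: V = 181 / 3.6 = 50.2778 m/s
L = 50.2778 * 118 / 37
L = 5932.7778 / 37
L = 160.3 m

160.3


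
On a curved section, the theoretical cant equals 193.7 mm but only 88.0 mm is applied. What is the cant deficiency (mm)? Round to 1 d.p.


Cant deficiency = equilibrium cant - actual cant
CD = 193.7 - 88.0
CD = 105.7 mm

105.7


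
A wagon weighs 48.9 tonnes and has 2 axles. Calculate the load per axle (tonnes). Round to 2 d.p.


Load per axle = total weight / number of axles
Load = 48.9 / 2
Load = 24.45 tonnes

24.45


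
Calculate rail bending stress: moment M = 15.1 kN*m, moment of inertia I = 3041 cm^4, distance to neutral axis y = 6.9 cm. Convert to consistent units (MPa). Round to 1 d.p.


Convert units:
M = 15.1 kN*m = 15100000 N*mm
y = 6.9 cm = 69 mm
I = 3041 cm^4 = 30410000 mm^4
sigma = 15100000 * 69 / 30410000
sigma = 34.3 MPa

34.3


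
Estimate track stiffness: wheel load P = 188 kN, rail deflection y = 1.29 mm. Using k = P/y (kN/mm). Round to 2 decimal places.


Track stiffness k = P / y
k = 188 / 1.29
k = 145.74 kN/mm

145.74


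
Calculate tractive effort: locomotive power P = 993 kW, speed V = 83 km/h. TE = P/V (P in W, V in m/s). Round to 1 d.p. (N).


Convert: P = 993 kW = 993000 W
V = 83 / 3.6 = 23.0556 m/s
TE = 993000 / 23.0556
TE = 43069.9 N

43069.9


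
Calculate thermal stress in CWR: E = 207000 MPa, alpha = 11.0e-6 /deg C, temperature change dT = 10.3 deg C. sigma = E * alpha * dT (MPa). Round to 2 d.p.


sigma = E * alpha * dT
sigma = 207000 * 11.0e-6 * 10.3
sigma = 2.277 * 10.3
sigma = 23.45 MPa

23.45


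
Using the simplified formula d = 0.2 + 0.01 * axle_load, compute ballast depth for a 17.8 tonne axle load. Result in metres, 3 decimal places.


d = 0.2 + 0.01 * 17.8
d = 0.2 + 0.178
d = 0.378 m

0.378


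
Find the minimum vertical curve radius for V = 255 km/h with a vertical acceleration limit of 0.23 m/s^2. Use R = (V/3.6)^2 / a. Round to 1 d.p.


Convert speed: V = 255 / 3.6 = 70.8333 m/s
V^2 = 5017.3611 m^2/s^2
R_v = 5017.3611 / 0.23
R_v = 21814.6 m

21814.6


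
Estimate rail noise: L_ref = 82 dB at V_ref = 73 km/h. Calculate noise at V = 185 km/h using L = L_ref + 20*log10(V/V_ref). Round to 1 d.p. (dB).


V/V_ref = 185 / 73 = 2.534247
log10(2.534247) = 0.403849
20 * 0.403849 = 8.077
L = 82 + 8.077 = 90.1 dB

90.1


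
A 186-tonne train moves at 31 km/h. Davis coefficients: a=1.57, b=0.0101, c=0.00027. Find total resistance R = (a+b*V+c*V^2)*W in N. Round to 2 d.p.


b*V = 0.0101 * 31 = 0.3131
c*V^2 = 0.00027 * 961 = 0.25947
R_per_t = 1.57 + 0.3131 + 0.25947 = 2.14257 N/t
R_total = 2.14257 * 186 = 398.52 N

398.52


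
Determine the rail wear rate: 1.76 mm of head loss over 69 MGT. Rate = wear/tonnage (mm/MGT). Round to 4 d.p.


Wear rate = total wear / cumulative tonnage
Rate = 1.76 / 69
Rate = 0.0255 mm/MGT

0.0255


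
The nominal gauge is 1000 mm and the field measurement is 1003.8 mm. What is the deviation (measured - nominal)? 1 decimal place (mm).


Deviation = measured - nominal
Deviation = 1003.8 - 1000
Deviation = 3.8 mm

3.8


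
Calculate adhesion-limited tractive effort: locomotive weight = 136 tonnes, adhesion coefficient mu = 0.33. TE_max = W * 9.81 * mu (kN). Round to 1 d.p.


TE_max = W * g * mu
TE_max = 136 * 9.81 * 0.33
TE_max = 1334.16 * 0.33
TE_max = 440.3 kN

440.3


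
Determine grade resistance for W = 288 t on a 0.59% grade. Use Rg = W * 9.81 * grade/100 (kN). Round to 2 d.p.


Rg = W * 9.81 * grade / 100
Rg = 288 * 9.81 * 0.59 / 100
Rg = 2825.28 * 0.0059
Rg = 16.67 kN

16.67


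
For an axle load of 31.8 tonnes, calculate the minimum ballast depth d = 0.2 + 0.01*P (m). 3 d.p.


d = 0.2 + 0.01 * 31.8
d = 0.2 + 0.318
d = 0.518 m

0.518


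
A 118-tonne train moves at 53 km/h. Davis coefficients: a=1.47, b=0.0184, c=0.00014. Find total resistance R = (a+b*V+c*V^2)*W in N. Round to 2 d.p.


b*V = 0.0184 * 53 = 0.9752
c*V^2 = 0.00014 * 2809 = 0.39326
R_per_t = 1.47 + 0.9752 + 0.39326 = 2.83846 N/t
R_total = 2.83846 * 118 = 334.94 N

334.94


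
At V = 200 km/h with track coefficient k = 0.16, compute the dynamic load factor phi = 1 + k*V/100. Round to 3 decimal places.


phi = 1 + k * V / 100
phi = 1 + 0.16 * 200 / 100
phi = 1 + 0.32
phi = 1.320

1.320


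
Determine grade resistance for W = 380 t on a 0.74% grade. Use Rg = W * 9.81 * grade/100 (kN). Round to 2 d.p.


Rg = W * 9.81 * grade / 100
Rg = 380 * 9.81 * 0.74 / 100
Rg = 3727.8 * 0.0074
Rg = 27.59 kN

27.59


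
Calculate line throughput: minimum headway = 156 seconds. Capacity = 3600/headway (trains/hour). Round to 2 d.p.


Capacity = 3600 / headway
Capacity = 3600 / 156
Capacity = 23.08 trains/hour

23.08


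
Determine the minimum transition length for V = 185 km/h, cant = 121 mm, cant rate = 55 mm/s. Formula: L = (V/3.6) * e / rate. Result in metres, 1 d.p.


Convert speed: V = 185 / 3.6 = 51.3889 m/s
L = 51.3889 * 121 / 55
L = 6218.0556 / 55
L = 113.1 m

113.1


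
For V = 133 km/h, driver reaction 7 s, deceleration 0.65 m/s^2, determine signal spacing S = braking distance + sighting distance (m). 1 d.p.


V = 133 / 3.6 = 36.9444 m/s
Braking distance = 36.9444^2 / (2*0.65) = 1049.9169 m
Sighting distance = 36.9444 * 7 = 258.6111 m
S = 1049.9169 + 258.6111 = 1308.5 m

1308.5


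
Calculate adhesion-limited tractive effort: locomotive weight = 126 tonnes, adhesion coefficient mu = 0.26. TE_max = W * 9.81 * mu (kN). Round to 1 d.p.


TE_max = W * g * mu
TE_max = 126 * 9.81 * 0.26
TE_max = 1236.06 * 0.26
TE_max = 321.4 kN

321.4


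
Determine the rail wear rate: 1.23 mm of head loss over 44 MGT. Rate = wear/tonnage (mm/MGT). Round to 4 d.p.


Wear rate = total wear / cumulative tonnage
Rate = 1.23 / 44
Rate = 0.0280 mm/MGT

0.0280


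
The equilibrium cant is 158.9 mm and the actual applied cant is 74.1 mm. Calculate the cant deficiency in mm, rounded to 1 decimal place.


Cant deficiency = equilibrium cant - actual cant
CD = 158.9 - 74.1
CD = 84.8 mm

84.8


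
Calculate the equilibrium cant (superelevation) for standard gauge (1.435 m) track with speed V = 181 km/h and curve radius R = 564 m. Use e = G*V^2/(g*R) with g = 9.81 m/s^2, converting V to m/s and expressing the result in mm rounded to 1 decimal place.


Convert speed: V = 181 / 3.6 = 50.2778 m/s
Apply formula: e = 1.435 * 50.2778^2 / (9.81 * 564)
e = 1.435 * 2527.8549 / 5532.84
e = 0.655626 m = 655.6 mm

655.6


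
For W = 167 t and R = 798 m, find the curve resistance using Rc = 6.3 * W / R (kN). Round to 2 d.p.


Rc = 6.3 * W / R
Rc = 6.3 * 167 / 798
Rc = 1052.1 / 798
Rc = 1.32 kN

1.32


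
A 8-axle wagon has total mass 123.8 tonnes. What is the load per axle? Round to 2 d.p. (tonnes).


Load per axle = total weight / number of axles
Load = 123.8 / 8
Load = 15.48 tonnes

15.48


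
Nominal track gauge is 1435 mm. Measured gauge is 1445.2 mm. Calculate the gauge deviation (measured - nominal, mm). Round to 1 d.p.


Deviation = measured - nominal
Deviation = 1445.2 - 1435
Deviation = 10.2 mm

10.2


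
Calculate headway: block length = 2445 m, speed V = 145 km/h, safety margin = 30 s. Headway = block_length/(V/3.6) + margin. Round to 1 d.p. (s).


V = 145 / 3.6 = 40.2778 m/s
Block traversal time = 2445 / 40.2778 = 60.7034 s
Headway = 60.7034 + 30
Headway = 90.7 s

90.7


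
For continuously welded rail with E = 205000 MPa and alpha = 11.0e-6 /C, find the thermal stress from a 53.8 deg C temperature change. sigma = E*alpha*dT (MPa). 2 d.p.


sigma = E * alpha * dT
sigma = 205000 * 11.0e-6 * 53.8
sigma = 2.255 * 53.8
sigma = 121.32 MPa

121.32


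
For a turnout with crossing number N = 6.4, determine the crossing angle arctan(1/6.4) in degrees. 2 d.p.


1/N = 1/6.4 = 0.15625
angle = arctan(0.15625) = 0.154997 rad
angle = 0.154997 * 180/pi = 8.88 degrees

8.88


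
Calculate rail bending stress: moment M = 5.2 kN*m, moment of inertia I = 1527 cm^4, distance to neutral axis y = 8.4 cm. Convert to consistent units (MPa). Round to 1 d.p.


Convert units:
M = 5.2 kN*m = 5200000 N*mm
y = 8.4 cm = 84 mm
I = 1527 cm^4 = 15270000 mm^4
sigma = 5200000 * 84 / 15270000
sigma = 28.6 MPa

28.6


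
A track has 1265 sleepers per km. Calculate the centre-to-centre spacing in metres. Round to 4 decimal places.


Spacing = 1000 m / number of sleepers
Spacing = 1000 / 1265
Spacing = 0.7905 m

0.7905


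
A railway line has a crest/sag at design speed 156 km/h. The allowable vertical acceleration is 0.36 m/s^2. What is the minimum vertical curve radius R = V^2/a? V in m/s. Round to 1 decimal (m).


Convert speed: V = 156 / 3.6 = 43.3333 m/s
V^2 = 1877.7778 m^2/s^2
R_v = 1877.7778 / 0.36
R_v = 5216.0 m

5216.0


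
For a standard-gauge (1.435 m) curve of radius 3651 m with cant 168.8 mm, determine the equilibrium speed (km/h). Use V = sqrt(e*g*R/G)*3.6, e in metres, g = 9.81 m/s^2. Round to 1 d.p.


Convert cant: e = 168.8 mm = 0.1688 m
V_ms = sqrt(0.1688 * 9.81 * 3651 / 1.435)
V_ms = sqrt(4213.096256) = 64.9084 m/s
V = 64.9084 * 3.6 = 233.7 km/h

233.7


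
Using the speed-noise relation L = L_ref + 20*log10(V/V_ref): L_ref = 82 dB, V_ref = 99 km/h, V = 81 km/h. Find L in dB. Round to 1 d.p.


V/V_ref = 81 / 99 = 0.818182
log10(0.818182) = -0.08715
20 * -0.08715 = -1.743
L = 82 + -1.743 = 80.3 dB

80.3


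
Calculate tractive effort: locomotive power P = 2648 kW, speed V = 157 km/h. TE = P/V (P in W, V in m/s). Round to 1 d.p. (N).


Convert: P = 2648 kW = 2648000 W
V = 157 / 3.6 = 43.6111 m/s
TE = 2648000 / 43.6111
TE = 60718.5 N

60718.5


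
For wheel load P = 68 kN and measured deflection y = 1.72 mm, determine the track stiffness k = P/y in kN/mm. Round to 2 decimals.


Track stiffness k = P / y
k = 68 / 1.72
k = 39.53 kN/mm

39.53


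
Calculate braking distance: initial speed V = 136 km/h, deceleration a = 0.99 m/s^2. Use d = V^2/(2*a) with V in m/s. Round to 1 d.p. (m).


Convert speed: V = 136 / 3.6 = 37.7778 m/s
V^2 = 1427.1605
d = 1427.1605 / (2 * 0.99)
d = 1427.1605 / 1.98
d = 720.8 m

720.8


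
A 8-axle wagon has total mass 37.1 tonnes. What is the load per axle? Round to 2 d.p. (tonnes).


Load per axle = total weight / number of axles
Load = 37.1 / 8
Load = 4.64 tonnes

4.64


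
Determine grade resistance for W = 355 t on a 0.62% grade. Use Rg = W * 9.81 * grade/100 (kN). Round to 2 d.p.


Rg = W * 9.81 * grade / 100
Rg = 355 * 9.81 * 0.62 / 100
Rg = 3482.55 * 0.0062
Rg = 21.59 kN

21.59


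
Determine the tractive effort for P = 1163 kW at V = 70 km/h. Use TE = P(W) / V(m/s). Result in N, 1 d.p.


Convert: P = 1163 kW = 1163000 W
V = 70 / 3.6 = 19.4444 m/s
TE = 1163000 / 19.4444
TE = 59811.4 N

59811.4


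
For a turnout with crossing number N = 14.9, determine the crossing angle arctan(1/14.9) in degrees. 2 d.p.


1/N = 1/14.9 = 0.067114
angle = arctan(0.067114) = 0.067014 rad
angle = 0.067014 * 180/pi = 3.84 degrees

3.84
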